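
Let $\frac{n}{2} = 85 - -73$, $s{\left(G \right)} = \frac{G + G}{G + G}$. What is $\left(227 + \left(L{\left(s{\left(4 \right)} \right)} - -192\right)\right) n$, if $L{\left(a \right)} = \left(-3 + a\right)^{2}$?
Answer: $133668$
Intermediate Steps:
$s{\left(G \right)} = 1$ ($s{\left(G \right)} = \frac{2 G}{2 G} = 2 G \frac{1}{2 G} = 1$)
$n = 316$ ($n = 2 \left(85 - -73\right) = 2 \left(85 + 73\right) = 2 \cdot 158 = 316$)
$\left(227 + \left(L{\left(s{\left(4 \right)} \right)} - -192\right)\right) n = \left(227 + \left(\left(-3 + 1\right)^{2} - -192\right)\right) 316 = \left(227 + \left(\left(-2\right)^{2} + 192\right)\right) 316 = \left(227 + \left(4 + 192\right)\right) 316 = \left(227 + 196\right) 316 = 423 \cdot 316 = 133668$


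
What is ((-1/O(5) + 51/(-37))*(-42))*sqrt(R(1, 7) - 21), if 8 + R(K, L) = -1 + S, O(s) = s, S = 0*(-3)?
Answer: 12264*I*sqrt(30)/185 ≈ 363.1*I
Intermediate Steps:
S = 0
R(K, L) = -9 (R(K, L) = -8 + (-1 + 0) = -8 - 1 = -9)
((-1/O(5) + 51/(-37))*(-42))*sqrt(R(1, 7) - 21) = ((-1/5 + 51/(-37))*(-42))*sqrt(-9 - 21) = ((-1*1/5 + 51*(-1/37))*(-42))*sqrt(-30) = ((-1/5 - 51/37)*(-42))*(I*sqrt(30)) = (-292/185*(-42))*(I*sqrt(30)) = 12264*(I*sqrt(30))/185 = 12264*I*sqrt(30)/185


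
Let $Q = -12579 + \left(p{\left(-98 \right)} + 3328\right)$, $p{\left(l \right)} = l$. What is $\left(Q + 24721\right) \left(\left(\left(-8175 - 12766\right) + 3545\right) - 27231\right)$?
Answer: $-686006244$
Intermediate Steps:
$Q = -9349$ ($Q = -12579 + \left(-98 + 3328\right) = -12579 + 3230 = -9349$)
$\left(Q + 24721\right) \left(\left(\left(-8175 - 12766\right) + 3545\right) - 27231\right) = \left(-9349 + 24721\right) \left(\left(\left(-8175 - 12766\right) + 3545\right) - 27231\right) = 15372 \left(\left(-20941 + 3545\right) - 27231\right) = 15372 \left(-17396 - 27231\right) = 15372 \left(-44627\right) = -686006244$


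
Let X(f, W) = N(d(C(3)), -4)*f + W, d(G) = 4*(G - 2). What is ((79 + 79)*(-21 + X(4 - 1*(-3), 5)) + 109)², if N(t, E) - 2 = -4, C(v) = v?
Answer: 21446161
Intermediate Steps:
d(G) = -8 + 4*G (d(G) = 4*(-2 + G) = -8 + 4*G)
N(t, E) = -2 (N(t, E) = 2 - 4 = -2)
X(f, W) = W - 2*f (X(f, W) = -2*f + W = W - 2*f)
((79 + 79)*(-21 + X(4 - 1*(-3), 5)) + 109)² = ((79 + 79)*(-21 + (5 - 2*(4 - 1*(-3)))) + 109)² = (158*(-21 + (5 - 2*(4 + 3))) + 109)² = (158*(-21 + (5 - 2*7)) + 109)² = (158*(-21 + (5 - 14)) + 109)² = (158*(-21 - 9) + 109)² = (158*(-30) + 109)² = (-4740 + 109)² = (-4631)² = 21446161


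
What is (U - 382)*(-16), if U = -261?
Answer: 10288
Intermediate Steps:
(U - 382)*(-16) = (-261 - 382)*(-16) = -643*(-16) = 10288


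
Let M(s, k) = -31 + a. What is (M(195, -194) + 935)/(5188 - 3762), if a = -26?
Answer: 439/713 ≈ 0.61571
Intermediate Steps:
M(s, k) = -57 (M(s, k) = -31 - 26 = -57)
(M(195, -194) + 935)/(5188 - 3762) = (-57 + 935)/(5188 - 3762) = 878/1426 = 878*(1/1426) = 439/713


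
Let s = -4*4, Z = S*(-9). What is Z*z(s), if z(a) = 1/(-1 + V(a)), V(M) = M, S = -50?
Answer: -450/17 ≈ -26.471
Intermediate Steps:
Z = 450 (Z = -50*(-9) = 450)
s = -16
z(a) = 1/(-1 + a)
Z*z(s) = 450/(-1 - 16) = 450/(-17) = 450*(-1/17) = -450/17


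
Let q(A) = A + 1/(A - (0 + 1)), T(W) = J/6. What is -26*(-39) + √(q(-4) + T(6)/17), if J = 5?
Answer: 1014 + I*√1079670/510 ≈ 1014.0 + 2.0374*I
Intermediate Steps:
T(W) = ⅚ (T(W) = 5/6 = 5*(⅙) = ⅚)
q(A) = A + 1/(-1 + A) (q(A) = A + 1/(A - 1*1) = A + 1/(A - 1) = A + 1/(-1 + A))
-26*(-39) + √(q(-4) + T(6)/17) = -26*(-39) + √((1 + (-4)² - 1*(-4))/(-1 - 4) + (⅚)/17) = 1014 + √((1 + 16 + 4)/(-5) + (⅚)*(1/17)) = 1014 + √(-⅕*21 + 5/102) = 1014 + √(-21/5 + 5/102) = 1014 + √(-2117/510) = 1014 + I*√1079670/510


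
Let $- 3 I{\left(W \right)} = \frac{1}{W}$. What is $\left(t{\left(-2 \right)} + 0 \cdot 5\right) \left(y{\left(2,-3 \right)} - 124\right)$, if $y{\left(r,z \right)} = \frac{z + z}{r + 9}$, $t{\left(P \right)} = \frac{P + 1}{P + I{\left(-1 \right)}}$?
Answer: $- \frac{822}{11} \approx -74.727$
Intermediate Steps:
$I{\left(W \right)} = - \frac{1}{3 W}$
$t{\left(P \right)} = \frac{1 + P}{\frac{1}{3} + P}$ ($t{\left(P \right)} = \frac{P + 1}{P - \frac{1}{3 \left(-1\right)}} = \frac{1 + P}{P - - \frac{1}{3}} = \frac{1 + P}{P + \frac{1}{3}} = \frac{1 + P}{\frac{1}{3} + P}$)
$y{\left(r,z \right)} = \frac{2 z}{9 + r}$
$\left(t{\left(-2 \right)} + 0 \cdot 5\right) \left(y{\left(2,-3 \right)} - 124\right) = \left(\frac{3 \left(1 - 2\right)}{1 + 3 \left(-2\right)} + 0 \cdot 5\right) \left(2 \left(-3\right) \frac{1}{9 + 2} - 124\right) = \left(3 \frac{1}{1 - 6} \left(-1\right) + 0\right) \left(2 \left(-3\right) \frac{1}{11} - 124\right) = \left(3 \frac{1}{-5} \left(-1\right) + 0\right) \left(2 \left(-3\right) \frac{1}{11} - 124\right) = \left(3 \left(- \frac{1}{5}\right) \left(-1\right) + 0\right) \left(- \frac{6}{11} - 124\right) = \left(\frac{3}{5} + 0\right) \left(- \frac{1370}{11}\right) = \frac{3}{5} \left(- \frac{1370}{11}\right) = - \frac{822}{11}$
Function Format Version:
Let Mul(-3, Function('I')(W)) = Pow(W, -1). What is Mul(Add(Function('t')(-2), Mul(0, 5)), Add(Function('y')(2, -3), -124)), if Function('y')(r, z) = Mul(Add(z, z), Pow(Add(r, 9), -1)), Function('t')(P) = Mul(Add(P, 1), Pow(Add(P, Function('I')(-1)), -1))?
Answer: Rational(-822, 11) ≈ -74.727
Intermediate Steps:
Function('I')(W) = Mul(Rational(-1, 3), Pow(W, -1))
Function('t')(P) = Mul(Pow(Add(Rational(1, 3), P), -1), Add(1, P)) (Function('t')(P) = Mul(Add(P, 1), Pow(Add(P, Mul(Rational(-1, 3), Pow(-1, -1))), -1)) = Mul(Add(1, P), Pow(Add(P, Mul(Rational(-1, 3), -1)), -1)) = Mul(Add(1, P), Pow(Add(P, Rational(1, 3)), -1)) = Mul(Add(1, P), Pow(Add(Rational(1, 3), P), -1)) = Mul(Pow(Add(Rational(1, 3), P), -1), Add(1, P)))
Function('y')(r, z) = Mul(2, z, Pow(Add(9, r), -1)) (Function('y')(r, z) = Mul(Mul(2, z), Pow(Add(9, r), -1)) = Mul(2, z, Pow(Add(9, r), -1)))
Mul(Add(Function('t')(-2), Mul(0, 5)), Add(Function('y')(2, -3), -124)) = Mul(Add(Mul(3, Pow(Add(1, Mul(3, -2)), -1), Add(1, -2)), Mul(0, 5)), Add(Mul(2, -3, Pow(Add(9, 2), -1)), -124)) = Mul(Add(Mul(3, Pow(Add(1, -6), -1), -1), 0), Add(Mul(2, -3, Pow(11, -1)), -124)) = Mul(Add(Mul(3, Pow(-5, -1), -1), 0), Add(Mul(2, -3, Rational(1, 11)), -124)) = Mul(Add(Mul(3, Rational(-1, 5), -1), 0), Add(Rational(-6, 11), -124)) = Mul(Add(Rational(3, 5), 0), Rational(-1370, 11)) = Mul(Rational(3, 5), Rational(-1370, 11)) = Rational(-822, 11)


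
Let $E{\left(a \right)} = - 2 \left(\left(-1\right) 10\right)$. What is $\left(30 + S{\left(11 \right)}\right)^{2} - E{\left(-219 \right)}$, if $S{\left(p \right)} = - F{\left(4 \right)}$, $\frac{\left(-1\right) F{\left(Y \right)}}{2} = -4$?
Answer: $464$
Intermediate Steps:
$F{\left(Y \right)} = 8$ ($F{\left(Y \right)} = \left(-2\right) \left(-4\right) = 8$)
$E{\left(a \right)} = 20$ ($E{\left(a \right)} = \left(-2\right) \left(-10\right) = 20$)
$S{\left(p \right)} = -8$ ($S{\left(p \right)} = \left(-1\right) 8 = -8$)
$\left(30 + S{\left(11 \right)}\right)^{2} - E{\left(-219 \right)} = \left(30 - 8\right)^{2} - 20 = 22^{2} - 20 = 484 - 20 = 464$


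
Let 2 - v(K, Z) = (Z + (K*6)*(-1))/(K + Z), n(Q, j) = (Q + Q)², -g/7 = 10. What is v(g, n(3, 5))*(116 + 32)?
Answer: 38776/17 ≈ 2280.9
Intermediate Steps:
g = -70 (g = -7*10 = -70)
n(Q, j) = 4*Q² (n(Q, j) = (2*Q)² = 4*Q²)
v(K, Z) = 2 - (Z - 6*K)/(K + Z) (v(K, Z) = 2 - (Z + (K*6)*(-1))/(K + Z) = 2 - (Z + (6*K)*(-1))/(K + Z) = 2 - (Z - 6*K)/(K + Z))
v(g, n(3, 5))*(116 + 32) = ((4*3² + 8*(-70))/(-70 + 4*3²))*(116 + 32) = ((4*9 - 560)/(-70 + 4*9))*148 = ((36 - 560)/(-70 + 36))*148 = (-524/(-34))*148 = -1/34*(-524)*148 = (262/17)*148 = 38776/17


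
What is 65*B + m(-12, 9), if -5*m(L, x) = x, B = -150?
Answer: -48759/5 ≈ -9751.8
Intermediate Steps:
m(L, x) = -x/5
65*B + m(-12, 9) = 65*(-150) - ⅕*9 = -9750 - 9/5 = -48759/5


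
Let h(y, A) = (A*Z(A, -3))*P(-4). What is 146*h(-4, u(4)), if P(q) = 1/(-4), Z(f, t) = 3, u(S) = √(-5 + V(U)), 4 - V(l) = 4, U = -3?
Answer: -219*I*√5/2 ≈ -244.85*I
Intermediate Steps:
V(l) = 0 (V(l) = 4 - 1*4 = 4 - 4 = 0)
u(S) = I*√5 (u(S) = √(-5 + 0) = √(-5) = I*√5)
P(q) = -¼
h(y, A) = -3*A/4 (h(y, A) = (A*3)*(-¼) = (3*A)*(-¼) = -3*A/4)
146*h(-4, u(4)) = 146*(-3*I*√5/4) = -219*I*√5/2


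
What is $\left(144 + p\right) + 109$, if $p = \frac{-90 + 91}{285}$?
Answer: $\frac{72106}{285} \approx 253.0$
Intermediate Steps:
$p = \frac{1}{285}$ ($p = 1 \cdot \frac{1}{285} = \frac{1}{285} \approx 0.0035088$)
$\left(144 + p\right) + 109 = \left(144 + \frac{1}{285}\right) + 109 = \frac{41041}{285} + 109 = \frac{72106}{285}$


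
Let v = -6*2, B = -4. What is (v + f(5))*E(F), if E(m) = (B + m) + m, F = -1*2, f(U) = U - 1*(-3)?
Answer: 32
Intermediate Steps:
f(U) = 3 + U (f(U) = U + 3 = 3 + U)
v = -12
F = -2
E(m) = -4 + 2*m (E(m) = (-4 + m) + m = -4 + 2*m)
(v + f(5))*E(F) = (-12 + (3 + 5))*(-4 + 2*(-2)) = (-12 + 8)*(-4 - 4) = -4*(-8) = 32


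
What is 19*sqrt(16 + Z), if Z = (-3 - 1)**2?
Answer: 76*sqrt(2) ≈ 107.48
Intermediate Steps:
Z = 16 (Z = (-4)**2 = 16)
19*sqrt(16 + Z) = 19*sqrt(16 + 16) = 19*sqrt(32) = 19*(4*sqrt(2)) = 76*sqrt(2)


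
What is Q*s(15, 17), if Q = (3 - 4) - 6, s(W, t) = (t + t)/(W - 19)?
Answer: 119/2 ≈ 59.500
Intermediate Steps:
s(W, t) = 2*t/(-19 + W) (s(W, t) = (2*t)/(-19 + W) = 2*t/(-19 + W))
Q = -7 (Q = -1 - 6 = -7)
Q*s(15, 17) = -14*17/(-19 + 15) = -14*17/(-4) = -14*17*(-1)/4 = -7*(-17/2) = 119/2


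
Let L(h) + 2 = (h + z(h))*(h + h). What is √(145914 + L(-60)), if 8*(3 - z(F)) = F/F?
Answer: √152767 ≈ 390.85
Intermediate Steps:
z(F) = 23/8 (z(F) = 3 - F/(8*F) = 3 - ⅛*1 = 3 - ⅛ = 23/8)
L(h) = -2 + 2*h*(23/8 + h) (L(h) = -2 + (h + 23/8)*(h + h) = -2 + (23/8 + h)*(2*h) = -2 + 2*h*(23/8 + h))
√(145914 + L(-60)) = √(145914 + (-2 + 2*(-60)² + (23/4)*(-60))) = √(145914 + (-2 + 2*3600 - 345)) = √(145914 + (-2 + 7200 - 345)) = √(145914 + 6853) = √152767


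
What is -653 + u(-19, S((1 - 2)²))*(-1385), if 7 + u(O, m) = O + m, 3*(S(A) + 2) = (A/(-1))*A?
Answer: 115766/3 ≈ 38589.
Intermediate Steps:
S(A) = -2 - A²/3 (S(A) = -2 + ((A/(-1))*A)/3 = -2 + ((A*(-1))*A)/3 = -2 + ((-A)*A)/3 = -2 + (-A²)/3 = -2 - A²/3)
u(O, m) = -7 + O + m (u(O, m) = -7 + (O + m) = -7 + O + m)
-653 + u(-19, S((1 - 2)²))*(-1385) = -653 + (-7 - 19 + (-2 - (1 - 2)⁴/3))*(-1385) = -653 + (-7 - 19 + (-2 - ((-1)²)²/3))*(-1385) = -653 + (-7 - 19 + (-2 - ⅓*1²))*(-1385) = -653 + (-7 - 19 + (-2 - ⅓*1))*(-1385) = -653 + (-7 - 19 + (-2 - ⅓))*(-1385) = -653 + (-7 - 19 - 7/3)*(-1385) = -653 - 85/3*(-1385) = -653 + 117725/3 = 115766/3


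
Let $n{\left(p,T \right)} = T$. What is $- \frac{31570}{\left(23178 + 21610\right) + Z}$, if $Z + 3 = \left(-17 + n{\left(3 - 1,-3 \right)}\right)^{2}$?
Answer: $- \frac{902}{1291} \approx -0.69868$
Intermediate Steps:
$Z = 397$ ($Z = -3 + \left(-17 - 3\right)^{2} = -3 + \left(-20\right)^{2} = -3 + 400 = 397$)
$- \frac{31570}{\left(23178 + 21610\right) + Z} = - \frac{31570}{\left(23178 + 21610\right) + 397} = - \frac{31570}{44788 + 397} = - \frac{31570}{45185} = \left(-31570\right) \frac{1}{45185} = - \frac{902}{1291}$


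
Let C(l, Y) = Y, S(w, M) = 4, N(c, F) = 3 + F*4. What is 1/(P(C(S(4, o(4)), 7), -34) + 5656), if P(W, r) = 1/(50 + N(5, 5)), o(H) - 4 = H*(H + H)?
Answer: 73/412889 ≈ 0.00017680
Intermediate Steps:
o(H) = 4 + 2*H**2 (o(H) = 4 + H*(H + H) = 4 + H*(2*H) = 4 + 2*H**2)
N(c, F) = 3 + 4*F
P(W, r) = 1/73 (P(W, r) = 1/(50 + (3 + 4*5)) = 1/(50 + (3 + 20)) = 1/(50 + 23) = 1/73)
1/(P(C(S(4, o(4)), 7), -34) + 5656) = 1/(1/73 + 5656) = 1/(412889/73) = 73/412889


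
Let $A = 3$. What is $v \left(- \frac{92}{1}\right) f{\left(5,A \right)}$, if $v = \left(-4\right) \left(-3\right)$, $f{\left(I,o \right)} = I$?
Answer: $-5520$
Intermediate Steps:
$v = 12$
$v \left(- \frac{92}{1}\right) f{\left(5,A \right)} = 12 \left(- \frac{92}{1}\right) 5 = 12 \left(\left(-92\right) 1\right) 5 = 12 \left(-92\right) 5 = \left(-1104\right) 5 = -5520$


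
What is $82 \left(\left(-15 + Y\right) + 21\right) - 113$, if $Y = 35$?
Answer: $3249$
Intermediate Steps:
$82 \left(\left(-15 + Y\right) + 21\right) - 113 = 82 \left(\left(-15 + 35\right) + 21\right) - 113 = 82 \left(20 + 21\right) - 113 = 82 \cdot 41 - 113 = 3362 - 113 = 3249$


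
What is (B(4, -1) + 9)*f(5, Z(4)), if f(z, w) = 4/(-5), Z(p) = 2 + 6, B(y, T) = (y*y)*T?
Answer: 28/5 ≈ 5.6000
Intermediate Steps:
B(y, T) = T*y² (B(y, T) = y²*T = T*y²)
Z(p) = 8
f(z, w) = -⅘ (f(z, w) = 4*(-⅕) = -⅘)
(B(4, -1) + 9)*f(5, Z(4)) = (-1*4² + 9)*(-⅘) = (-1*16 + 9)*(-⅘) = (-16 + 9)*(-⅘) = -7*(-⅘) = 28/5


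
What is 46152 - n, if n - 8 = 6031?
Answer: 40113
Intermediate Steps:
n = 6039 (n = 8 + 6031 = 6039)
46152 - n = 46152 - 1*6039 = 46152 - 6039 = 40113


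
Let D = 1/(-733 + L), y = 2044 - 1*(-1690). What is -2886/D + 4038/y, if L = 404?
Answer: 1772707317/1867 ≈ 9.4950e+5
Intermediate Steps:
y = 3734 (y = 2044 + 1690 = 3734)
D = -1/329 (D = 1/(-733 + 404) = 1/(-329) = -1/329 ≈ -0.0030395)
-2886/D + 4038/y = -2886/(-1/329) + 4038/3734 = -2886*(-329) + 4038*(1/3734) = 949494 + 2019/1867 = 1772707317/1867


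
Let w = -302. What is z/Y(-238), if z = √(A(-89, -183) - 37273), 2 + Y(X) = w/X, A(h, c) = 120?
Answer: -119*I*√37153/87 ≈ -263.65*I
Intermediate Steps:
Y(X) = -2 - 302/X
z = I*√37153 (z = √(120 - 37273) = √(-37153) = I*√37153 ≈ 192.75*I)
z/Y(-238) = (I*√37153)/(-2 - 302/(-238)) = (I*√37153)/(-2 - 302*(-1/238)) = (I*√37153)/(-2 + 151/119) = (I*√37153)/(-87/119) = (I*√37153)*(-119/87) = -119*I*√37153/87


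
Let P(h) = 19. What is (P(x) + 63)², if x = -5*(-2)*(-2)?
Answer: 6724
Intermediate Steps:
x = -20 (x = 10*(-2) = -20)
(P(x) + 63)² = (19 + 63)² = 82² = 6724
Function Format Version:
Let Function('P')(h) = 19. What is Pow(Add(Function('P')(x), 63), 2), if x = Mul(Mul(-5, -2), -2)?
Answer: 6724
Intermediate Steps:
x = -20 (x = Mul(10, -2) = -20)
Pow(Add(Function('P')(x), 63), 2) = Pow(Add(19, 63), 2) = Pow(82, 2) = 6724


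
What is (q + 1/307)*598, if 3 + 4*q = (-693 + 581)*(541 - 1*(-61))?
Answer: -6189325415/614 ≈ -1.0080e+7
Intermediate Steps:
q = -67427/4 (q = -3/4 + ((-693 + 581)*(541 - 1*(-61)))/4 = -3/4 + (-112*(541 + 61))/4 = -3/4 + (-112*602)/4 = -3/4 + (1/4)*(-67424) = -3/4 - 16856 = -67427/4 ≈ -16857.)
(q + 1/307)*598 = (-67427/4 + 1/307)*598 = -20700085/1228*598 = -6189325415/614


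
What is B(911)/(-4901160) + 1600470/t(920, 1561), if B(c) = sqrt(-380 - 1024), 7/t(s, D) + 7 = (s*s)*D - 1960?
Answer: 302083781451930 - I*sqrt(39)/816860 ≈ 3.0208e+14 - 7.6451e-6*I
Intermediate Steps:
t(s, D) = 7/(-1967 + D*s**2) (t(s, D) = 7/(-7 + ((s*s)*D - 1960)) = 7/(-7 + (s**2*D - 1960)) = 7/(-7 + (D*s**2 - 1960)) = 7/(-7 + (-1960 + D*s**2)) = 7/(-1967 + D*s**2))
B(c) = 6*I*sqrt(39) (B(c) = sqrt(-1404) = 6*I*sqrt(39))
B(911)/(-4901160) + 1600470/t(920, 1561) = (6*I*sqrt(39))/(-4901160) + 1600470/((7/(-1967 + 1561*920**2))) = (6*I*sqrt(39))*(-1/4901160) + 1600470/((7/(-1967 + 1561*846400))) = -I*sqrt(39)/816860 + 1600470/((7/(-1967 + 1321230400))) = -I*sqrt(39)/816860 + 1600470/((7/1321228433)) = -I*sqrt(39)/816860 + 1600470/((7*(1/1321228433))) = -I*sqrt(39)/816860 + 1600470/(1/188746919) = -I*sqrt(39)/816860 + 1600470*188746919 = -I*sqrt(39)/816860 + 302083781451930 = 302083781451930 - I*sqrt(39)/816860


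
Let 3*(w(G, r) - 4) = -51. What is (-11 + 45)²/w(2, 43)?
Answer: -1156/13 ≈ -88.923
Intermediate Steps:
w(G, r) = -13 (w(G, r) = 4 + (⅓)*(-51) = 4 - 17 = -13)
(-11 + 45)²/w(2, 43) = (-11 + 45)²/(-13) = 34²*(-1/13) = 1156*(-1/13) = -1156/13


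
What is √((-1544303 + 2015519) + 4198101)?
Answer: 3*√518813 ≈ 2160.9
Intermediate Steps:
√((-1544303 + 2015519) + 4198101) = √(471216 + 4198101) = √4669317 = 3*√518813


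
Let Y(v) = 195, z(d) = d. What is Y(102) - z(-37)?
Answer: 232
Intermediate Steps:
Y(102) - z(-37) = 195 - 1*(-37) = 195 + 37 = 232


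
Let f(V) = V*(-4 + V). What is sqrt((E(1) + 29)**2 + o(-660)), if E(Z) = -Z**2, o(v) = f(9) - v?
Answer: sqrt(1489) ≈ 38.588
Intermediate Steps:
o(v) = 45 - v (o(v) = 9*(-4 + 9) - v = 9*5 - v = 45 - v)
sqrt((E(1) + 29)**2 + o(-660)) = sqrt((-1*1**2 + 29)**2 + (45 - 1*(-660))) = sqrt((-1*1 + 29)**2 + (45 + 660)) = sqrt((-1 + 29)**2 + 705) = sqrt(28**2 + 705) = sqrt(784 + 705) = sqrt(1489)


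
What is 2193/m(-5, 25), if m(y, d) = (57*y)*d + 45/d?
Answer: -3655/11872 ≈ -0.30787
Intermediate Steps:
m(y, d) = 45/d + 57*d*y (m(y, d) = 57*d*y + 45/d = 45/d + 57*d*y)
2193/m(-5, 25) = 2193/(45/25 + 57*25*(-5)) = 2193/(45*(1/25) - 7125) = 2193/(9/5 - 7125) = 2193/(-35616/5) = 2193*(-5/35616) = -3655/11872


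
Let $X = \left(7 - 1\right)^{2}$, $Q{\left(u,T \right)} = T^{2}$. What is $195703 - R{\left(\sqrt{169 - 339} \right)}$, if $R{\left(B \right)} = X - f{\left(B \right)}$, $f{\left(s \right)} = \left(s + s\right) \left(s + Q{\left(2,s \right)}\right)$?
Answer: $195327 - 340 i \sqrt{170} \approx 1.9533 \cdot 10^{5} - 4433.1 i$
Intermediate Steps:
$f{\left(s \right)} = 2 s \left(s + s^{2}\right)$ ($f{\left(s \right)} = \left(s + s\right) \left(s + s^{2}\right) = 2 s \left(s + s^{2}\right)$)
$X = 36$ ($X = 6^{2} = 36$)
$R{\left(B \right)} = 36 - 2 B^{2} \left(1 + B\right)$
$195703 - R{\left(\sqrt{169 - 339} \right)} = 195703 - \left(36 - 2 \left(\sqrt{169 - 339}\right)^{2} \left(1 + \sqrt{169 - 339}\right)\right) = 195703 - \left(36 - 2 \left(\sqrt{-170}\right)^{2} \left(1 + \sqrt{-170}\right)\right) = 195703 - \left(36 - 2 \left(i \sqrt{170}\right)^{2} \left(1 + i \sqrt{170}\right)\right) = 195703 - \left(36 - - 340 \left(1 + i \sqrt{170}\right)\right) = 195703 - \left(36 + \left(340 + 340 i \sqrt{170}\right)\right) = 195703 - \left(376 + 340 i \sqrt{170}\right) = 195327 - 340 i \sqrt{170}$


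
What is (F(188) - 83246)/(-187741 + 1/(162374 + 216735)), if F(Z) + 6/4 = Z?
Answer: 62977207971/142348605536 ≈ 0.44242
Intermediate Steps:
F(Z) = -3/2 + Z
(F(188) - 83246)/(-187741 + 1/(162374 + 216735)) = ((-3/2 + 188) - 83246)/(-187741 + 1/(162374 + 216735)) = (373/2 - 83246)/(-187741 + 1/379109) = -166119/(2*(-187741 + 1/379109)) = -166119/(2*(-71174302768/379109)) = -166119/2*(-379109/71174302768) = 62977207971/142348605536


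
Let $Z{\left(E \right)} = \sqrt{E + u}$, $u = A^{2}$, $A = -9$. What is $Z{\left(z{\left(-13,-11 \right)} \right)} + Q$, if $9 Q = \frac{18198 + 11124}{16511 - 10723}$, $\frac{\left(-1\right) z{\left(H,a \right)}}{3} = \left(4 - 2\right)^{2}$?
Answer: $\frac{1629}{2894} + \sqrt{69} \approx 8.8695$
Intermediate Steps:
$z{\left(H,a \right)} = -12$ ($z{\left(H,a \right)} = - 3 \left(4 - 2\right)^{2} = - 3 \cdot 2^{2} = \left(-3\right) 4 = -12$)
$u = 81$ ($u = \left(-9\right)^{2} = 81$)
$Z{\left(E \right)} = \sqrt{81 + E}$ ($Z{\left(E \right)} = \sqrt{E + 81} = \sqrt{81 + E}$)
$Q = \frac{1629}{2894}$ ($Q = \frac{\left(18198 + 11124\right) \frac{1}{16511 - 10723}}{9} = \frac{29322 \cdot \frac{1}{5788}}{9} = \frac{1}{9} \cdot \frac{14661}{2894} = \frac{1629}{2894} \approx 0.56289$)
$Z{\left(z{\left(-13,-11 \right)} \right)} + Q = \sqrt{81 - 12} + \frac{1629}{2894} = \sqrt{69} + \frac{1629}{2894} = \frac{1629}{2894} + \sqrt{69}$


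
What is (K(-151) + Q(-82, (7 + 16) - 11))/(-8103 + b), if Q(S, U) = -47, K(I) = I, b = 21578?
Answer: -18/1225 ≈ -0.014694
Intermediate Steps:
(K(-151) + Q(-82, (7 + 16) - 11))/(-8103 + b) = (-151 - 47)/(-8103 + 21578) = -198/13475 = -198*1/13475 = -18/1225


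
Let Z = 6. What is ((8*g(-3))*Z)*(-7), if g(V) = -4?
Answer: 1344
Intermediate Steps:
((8*g(-3))*Z)*(-7) = ((8*(-4))*6)*(-7) = -32*6*(-7) = -192*(-7) = 1344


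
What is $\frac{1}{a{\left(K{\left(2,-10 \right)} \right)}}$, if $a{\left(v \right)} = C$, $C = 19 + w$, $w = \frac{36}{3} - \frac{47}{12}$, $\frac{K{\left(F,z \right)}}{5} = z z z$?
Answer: $\frac{12}{325} \approx 0.036923$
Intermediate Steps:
$K{\left(F,z \right)} = 5 z^{3}$ ($K{\left(F,z \right)} = 5 z z z = 5 z^{2} z = 5 z^{3}$)
$w = \frac{97}{12}$ ($w = 36 \cdot \frac{1}{3} - \frac{47}{12} = 12 - \frac{47}{12} = \frac{97}{12} \approx 8.0833$)
$C = \frac{325}{12}$ ($C = 19 + \frac{97}{12} = \frac{325}{12} \approx 27.083$)
$a{\left(v \right)} = \frac{325}{12}$
$\frac{1}{a{\left(K{\left(2,-10 \right)} \right)}} = \frac{1}{\frac{325}{12}} = \frac{12}{325}$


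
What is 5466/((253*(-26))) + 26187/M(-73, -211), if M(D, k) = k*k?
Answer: -35546850/146429569 ≈ -0.24276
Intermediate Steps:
M(D, k) = k²
5466/((253*(-26))) + 26187/M(-73, -211) = 5466/((253*(-26))) + 26187/((-211)²) = 5466/(-6578) + 26187/44521 = 5466*(-1/6578) + 26187*(1/44521) = -2733/3289 + 26187/44521 = -35546850/146429569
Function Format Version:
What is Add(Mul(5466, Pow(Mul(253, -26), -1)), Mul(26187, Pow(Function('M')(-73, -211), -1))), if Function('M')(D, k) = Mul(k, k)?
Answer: Rational(-35546850, 146429569) ≈ -0.24276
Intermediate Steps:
Function('M')(D, k) = Pow(k, 2)
Add(Mul(5466, Pow(Mul(253, -26), -1)), Mul(26187, Pow(Function('M')(-73, -211), -1))) = Add(Mul(5466, Pow(Mul(253, -26), -1)), Mul(26187, Pow(Pow(-211, 2), -1))) = Add(Mul(5466, Pow(-6578, -1)), Mul(26187, Pow(44521, -1))) = Add(Mul(5466, Rational(-1, 6578)), Mul(26187, Rational(1, 44521))) = Add(Rational(-2733, 3289), Rational(26187, 44521)) = Rational(-35546850, 146429569)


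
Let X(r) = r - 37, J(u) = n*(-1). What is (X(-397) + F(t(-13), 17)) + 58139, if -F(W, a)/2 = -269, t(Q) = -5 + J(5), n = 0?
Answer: 58243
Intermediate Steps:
J(u) = 0 (J(u) = 0*(-1) = 0)
X(r) = -37 + r
t(Q) = -5 (t(Q) = -5 + 0 = -5)
F(W, a) = 538 (F(W, a) = -2*(-269) = 538)
(X(-397) + F(t(-13), 17)) + 58139 = ((-37 - 397) + 538) + 58139 = (-434 + 538) + 58139 = 104 + 58139 = 58243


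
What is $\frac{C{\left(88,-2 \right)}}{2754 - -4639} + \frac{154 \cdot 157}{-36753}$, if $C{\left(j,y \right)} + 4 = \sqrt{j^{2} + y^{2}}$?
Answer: $- \frac{178894966}{271714929} + \frac{2 \sqrt{1937}}{7393} \approx -0.64649$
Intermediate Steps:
$C{\left(j,y \right)} = -4 + \sqrt{j^{2} + y^{2}}$
$\frac{C{\left(88,-2 \right)}}{2754 - -4639} + \frac{154 \cdot 157}{-36753} = \frac{-4 + \sqrt{88^{2} + \left(-2\right)^{2}}}{2754 - -4639} + \frac{154 \cdot 157}{-36753} = \frac{-4 + \sqrt{7744 + 4}}{2754 + 4639} + 24178 \left(- \frac{1}{36753}\right) = \frac{-4 + \sqrt{7748}}{7393} - \frac{24178}{36753} = \left(-4 + 2 \sqrt{1937}\right) \frac{1}{7393} - \frac{24178}{36753} = \left(- \frac{4}{7393} + \frac{2 \sqrt{1937}}{7393}\right) - \frac{24178}{36753} = - \frac{178894966}{271714929} + \frac{2 \sqrt{1937}}{7393}$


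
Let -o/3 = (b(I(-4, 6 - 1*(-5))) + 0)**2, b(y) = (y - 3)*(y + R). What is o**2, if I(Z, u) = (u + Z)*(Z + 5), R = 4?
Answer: 33732864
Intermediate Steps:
I(Z, u) = (5 + Z)*(Z + u) (I(Z, u) = (Z + u)*(5 + Z) = (5 + Z)*(Z + u))
b(y) = (-3 + y)*(4 + y) (b(y) = (y - 3)*(y + 4) = (-3 + y)*(4 + y))
o = -5808 (o = -3*((-12 + ((-4)**2 + 5*(-4) + 5*(6 - 1*(-5)) - 4*(6 - 1*(-5))) + ((-4)**2 + 5*(-4) + 5*(6 - 1*(-5)) - 4*(6 - 1*(-5)))**2) + 0)**2 = -3*((-12 + (16 - 20 + 5*(6 + 5) - 4*(6 + 5)) + (16 - 20 + 5*(6 + 5) - 4*(6 + 5))**2) + 0)**2 = -3*((-12 + (16 - 20 + 5*11 - 4*11) + (16 - 20 + 5*11 - 4*11)**2) + 0)**2 = -3*((-12 + (16 - 20 + 55 - 44) + (16 - 20 + 55 - 44)**2) + 0)**2 = -3*((-12 + 7 + 7**2) + 0)**2 = -3*((-12 + 7 + 49) + 0)**2 = -3*(44 + 0)**2 = -3*44**2 = -3*1936 = -5808)
o**2 = (-5808)**2 = 33732864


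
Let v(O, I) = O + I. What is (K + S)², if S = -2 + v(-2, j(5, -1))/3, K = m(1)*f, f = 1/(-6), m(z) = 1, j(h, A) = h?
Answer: 49/36 ≈ 1.3611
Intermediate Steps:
f = -⅙ ≈ -0.16667
v(O, I) = I + O
K = -⅙ (K = 1*(-⅙) = -⅙ ≈ -0.16667)
S = -1 (S = -2 + (5 - 2)/3 = -2 + 3*(⅓) = -2 + 1 = -1)
(K + S)² = (-⅙ - 1)² = (-7/6)² = 49/36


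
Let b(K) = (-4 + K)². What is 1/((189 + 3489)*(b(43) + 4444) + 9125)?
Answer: 1/21948395 ≈ 4.5561e-8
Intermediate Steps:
1/((189 + 3489)*(b(43) + 4444) + 9125) = 1/((189 + 3489)*((-4 + 43)² + 4444) + 9125) = 1/(3678*(39² + 4444) + 9125) = 1/(3678*(1521 + 4444) + 9125) = 1/(3678*5965 + 9125) = 1/(21939270 + 9125) = 1/21948395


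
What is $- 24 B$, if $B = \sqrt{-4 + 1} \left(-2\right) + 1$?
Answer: $-24 + 48 i \sqrt{3} \approx -24.0 + 83.138 i$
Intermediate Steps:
$B = 1 - 2 i \sqrt{3}$ ($B = \sqrt{-3} \left(-2\right) + 1 = i \sqrt{3} \left(-2\right) + 1 = - 2 i \sqrt{3} + 1 = 1 - 2 i \sqrt{3} \approx 1.0 - 3.4641 i$)
$- 24 B = - 24 \left(1 - 2 i \sqrt{3}\right) = -24 + 48 i \sqrt{3}$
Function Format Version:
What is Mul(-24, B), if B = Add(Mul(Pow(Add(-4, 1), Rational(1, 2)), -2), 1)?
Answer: Add(-24, Mul(48, I, Pow(3, Rational(1, 2)))) ≈ Add(-24.000, Mul(83.138, I))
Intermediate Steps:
B = Add(1, Mul(-2, I, Pow(3, Rational(1, 2)))) (B = Add(Mul(Pow(-3, Rational(1, 2)), -2), 1) = Add(Mul(Mul(I, Pow(3, Rational(1, 2))), -2), 1) = Add(Mul(-2, I, Pow(3, Rational(1, 2))), 1) = Add(1, Mul(-2, I, Pow(3, Rational(1, 2)))) ≈ Add(1.0000, Mul(-3.4641, I)))
Mul(-24, B) = Mul(-24, Add(1, Mul(-2, I, Pow(3, Rational(1, 2))))) = Add(-24, Mul(48, I, Pow(3, Rational(1, 2))))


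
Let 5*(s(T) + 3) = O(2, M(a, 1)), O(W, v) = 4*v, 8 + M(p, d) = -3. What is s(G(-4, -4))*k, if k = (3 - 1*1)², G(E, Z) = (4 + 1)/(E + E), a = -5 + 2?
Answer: -236/5 ≈ -47.200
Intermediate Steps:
a = -3
G(E, Z) = 5/(2*E) (G(E, Z) = 5/((2*E)) = 5*(1/(2*E)) = 5/(2*E))
M(p, d) = -11 (M(p, d) = -8 - 3 = -11)
k = 4 (k = (3 - 1)² = 2² = 4)
s(T) = -59/5 (s(T) = -3 + (4*(-11))/5 = -3 + (⅕)*(-44) = -3 - 44/5 = -59/5)
s(G(-4, -4))*k = -59/5*4 = -236/5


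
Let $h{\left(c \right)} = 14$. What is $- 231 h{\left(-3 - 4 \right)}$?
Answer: $-3234$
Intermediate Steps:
$- 231 h{\left(-3 - 4 \right)} = \left(-231\right) 14 = -3234$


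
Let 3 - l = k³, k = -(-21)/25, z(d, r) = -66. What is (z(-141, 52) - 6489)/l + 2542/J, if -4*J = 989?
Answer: -33892564509/12400082 ≈ -2733.3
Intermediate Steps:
J = -989/4 (J = -¼*989 = -989/4 ≈ -247.25)
k = 21/25 (k = -(-21)/25 = -1*(-21/25) = 21/25 ≈ 0.84000)
l = 37614/15625 (l = 3 - (21/25)³ = 3 - 1*9261/15625 = 3 - 9261/15625 = 37614/15625 ≈ 2.4073)
(z(-141, 52) - 6489)/l + 2542/J = (-66 - 6489)/(37614/15625) + 2542/(-989/4) = -6555*15625/37614 + 2542*(-4/989) = -34140625/12538 - 10168/989 = -33892564509/12400082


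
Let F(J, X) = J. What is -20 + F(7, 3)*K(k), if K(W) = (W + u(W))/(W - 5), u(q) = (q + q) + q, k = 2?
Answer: -116/3 ≈ -38.667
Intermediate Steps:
u(q) = 3*q (u(q) = 2*q + q = 3*q)
K(W) = 4*W/(-5 + W) (K(W) = (W + 3*W)/(W - 5) = (4*W)/(-5 + W) = 4*W/(-5 + W))
-20 + F(7, 3)*K(k) = -20 + 7*(4*2/(-5 + 2)) = -20 + 7*(4*2/(-3)) = -20 + 7*(4*2*(-⅓)) = -20 + 7*(-8/3) = -20 - 56/3 = -116/3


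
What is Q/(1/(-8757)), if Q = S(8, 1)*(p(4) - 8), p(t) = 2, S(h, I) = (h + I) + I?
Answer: 525420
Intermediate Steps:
S(h, I) = h + 2*I (S(h, I) = (I + h) + I = h + 2*I)
Q = -60 (Q = (8 + 2*1)*(2 - 8) = (8 + 2)*(-6) = 10*(-6) = -60)
Q/(1/(-8757)) = -60/(1/(-8757)) = -60/(-1/8757) = -60*(-8757) = 525420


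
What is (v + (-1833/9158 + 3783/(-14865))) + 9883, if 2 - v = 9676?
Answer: 9463348257/45377890 ≈ 208.55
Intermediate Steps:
v = -9674 (v = 2 - 1*9676 = 2 - 9676 = -9674)
(v + (-1833/9158 + 3783/(-14865))) + 9883 = (-9674 + (-1833/9158 + 3783/(-14865))) + 9883 = (-9674 + (-1833*1/9158 + 3783*(-1/14865))) + 9883 = (-9674 + (-1833/9158 - 1261/4955)) + 9883 = (-9674 - 20630753/45377890) + 9883 = -439006338613/45377890 + 9883 = 9463348257/45377890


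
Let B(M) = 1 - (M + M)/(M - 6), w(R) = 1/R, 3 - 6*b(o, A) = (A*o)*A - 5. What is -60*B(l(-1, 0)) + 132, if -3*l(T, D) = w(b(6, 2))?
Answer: 3264/47 ≈ 69.447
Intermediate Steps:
b(o, A) = 4/3 - o*A²/6 (b(o, A) = ½ - ((A*o)*A - 5)/6 = ½ - (o*A² - 5)/6 = ½ - (-5 + o*A²)/6 = ½ + (⅚ - o*A²/6) = 4/3 - o*A²/6)
l(T, D) = ⅛ (l(T, D) = -1/(3*(4/3 - ⅙*6*2²)) = -1/(3*(4/3 - ⅙*6*4)) = -1/(3*(4/3 - 4)) = -1/(3*(-8/3)) = -⅓*(-3/8) = ⅛)
B(M) = 1 - 2*M/(-6 + M)
-60*B(l(-1, 0)) + 132 = -60*(-6 - 1*⅛)/(-6 + ⅛) + 132 = -60*(-6 - ⅛)/(-47/8) + 132 = -(-480)*(-49)/(47*8) + 132 = -60*49/47 + 132 = -2940/47 + 132 = 3264/47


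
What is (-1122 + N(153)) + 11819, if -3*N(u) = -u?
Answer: 10748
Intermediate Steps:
N(u) = u/3 (N(u) = -(-1)*u/3 = u/3)
(-1122 + N(153)) + 11819 = (-1122 + (⅓)*153) + 11819 = (-1122 + 51) + 11819 = -1071 + 11819 = 10748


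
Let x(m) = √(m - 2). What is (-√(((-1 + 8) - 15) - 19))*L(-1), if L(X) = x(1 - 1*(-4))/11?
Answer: -9*I/11 ≈ -0.81818*I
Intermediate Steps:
x(m) = √(-2 + m)
L(X) = √3/11 (L(X) = √(-2 + (1 - 1*(-4)))/11 = √(-2 + (1 + 4))*(1/11) = √(-2 + 5)*(1/11) = √3*(1/11) = √3/11)
(-√(((-1 + 8) - 15) - 19))*L(-1) = (-√(((-1 + 8) - 15) - 19))*(√3/11) = (-√((7 - 15) - 19))*(√3/11) = (-√(-8 - 19))*(√3/11) = (-√(-27))*(√3/11) = (-3*I*√3)*(√3/11) = -9*I/11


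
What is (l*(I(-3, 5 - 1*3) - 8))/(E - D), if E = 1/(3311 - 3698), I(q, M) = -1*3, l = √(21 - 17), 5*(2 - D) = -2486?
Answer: 42570/965957 ≈ 0.044070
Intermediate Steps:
D = 2496/5 (D = 2 - ⅕*(-2486) = 2 + 2486/5 = 2496/5 ≈ 499.20)
l = 2 (l = √4 = 2)
I(q, M) = -3
E = -1/387 (E = 1/(-387) = -1/387 ≈ -0.0025840)
(l*(I(-3, 5 - 1*3) - 8))/(E - D) = (2*(-3 - 8))/(-1/387 - 1*2496/5) = (2*(-11))/(-1/387 - 2496/5) = -22/(-965957/1935) = -22*(-1935/965957) = 42570/965957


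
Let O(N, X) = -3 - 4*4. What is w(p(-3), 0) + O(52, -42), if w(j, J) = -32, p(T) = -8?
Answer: -51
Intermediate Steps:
O(N, X) = -19 (O(N, X) = -3 - 16 = -19)
w(p(-3), 0) + O(52, -42) = -32 - 19 = -51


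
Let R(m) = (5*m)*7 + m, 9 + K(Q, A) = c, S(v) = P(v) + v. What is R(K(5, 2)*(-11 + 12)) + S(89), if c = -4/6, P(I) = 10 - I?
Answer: -338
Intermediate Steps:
S(v) = 10 (S(v) = (10 - v) + v = 10)
c = -⅔ (c = -4*⅙ = -⅔ ≈ -0.66667)
K(Q, A) = -29/3 (K(Q, A) = -9 - ⅔ = -29/3)
R(m) = 36*m (R(m) = 35*m + m = 36*m)
R(K(5, 2)*(-11 + 12)) + S(89) = 36*(-29*(-11 + 12)/3) + 10 = 36*(-29/3*1) + 10 = 36*(-29/3) + 10 = -348 + 10 = -338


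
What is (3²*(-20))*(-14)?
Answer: 2520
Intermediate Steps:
(3²*(-20))*(-14) = (9*(-20))*(-14) = -180*(-14) = 2520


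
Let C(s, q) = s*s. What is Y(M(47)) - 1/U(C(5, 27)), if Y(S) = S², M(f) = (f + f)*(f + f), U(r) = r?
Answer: 1951872399/25 ≈ 7.8075e+7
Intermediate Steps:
C(s, q) = s²
M(f) = 4*f² (M(f) = (2*f)*(2*f) = 4*f²)
Y(M(47)) - 1/U(C(5, 27)) = (4*47²)² - 1/(5²) = (4*2209)² - 1/25 = 8836² - 1*1/25 = 78074896 - 1/25 = 1951872399/25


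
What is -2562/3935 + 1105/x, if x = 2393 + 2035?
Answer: -6996361/17424180 ≈ -0.40153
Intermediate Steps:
x = 4428
-2562/3935 + 1105/x = -2562/3935 + 1105/4428 = -6996361/17424180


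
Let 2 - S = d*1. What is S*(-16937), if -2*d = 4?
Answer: -67748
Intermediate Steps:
d = -2 (d = -½*4 = -2)
S = 4 (S = 2 - (-2) = 2 - 1*(-2) = 2 + 2 = 4)
S*(-16937) = 4*(-16937) = -67748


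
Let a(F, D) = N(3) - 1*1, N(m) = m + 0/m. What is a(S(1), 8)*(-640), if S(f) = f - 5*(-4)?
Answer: -1280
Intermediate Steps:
S(f) = 20 + f (S(f) = f + 20 = 20 + f)
N(m) = m (N(m) = m + 0 = m)
a(F, D) = 2 (a(F, D) = 3 - 1*1 = 3 - 1 = 2)
a(S(1), 8)*(-640) = 2*(-640) = -1280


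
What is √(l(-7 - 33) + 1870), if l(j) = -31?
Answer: √1839 ≈ 42.884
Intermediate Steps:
√(l(-7 - 33) + 1870) = √(-31 + 1870) = √1839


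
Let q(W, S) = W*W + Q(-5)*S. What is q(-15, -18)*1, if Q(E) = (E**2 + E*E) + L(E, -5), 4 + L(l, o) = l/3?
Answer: -573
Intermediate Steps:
L(l, o) = -4 + l/3
Q(E) = -4 + 2*E**2 + E/3 (Q(E) = (E**2 + E*E) + (-4 + E/3) = (E**2 + E**2) + (-4 + E/3) = 2*E**2 + (-4 + E/3) = -4 + 2*E**2 + E/3)
q(W, S) = W**2 + 133*S/3 (q(W, S) = W*W + (-4 + 2*(-5)**2 + (1/3)*(-5))*S = W**2 + (-4 + 2*25 - 5/3)*S = W**2 + (-4 + 50 - 5/3)*S = W**2 + 133*S/3)
q(-15, -18)*1 = ((-15)**2 + (133/3)*(-18))*1 = (225 - 798)*1 = -573*1 = -573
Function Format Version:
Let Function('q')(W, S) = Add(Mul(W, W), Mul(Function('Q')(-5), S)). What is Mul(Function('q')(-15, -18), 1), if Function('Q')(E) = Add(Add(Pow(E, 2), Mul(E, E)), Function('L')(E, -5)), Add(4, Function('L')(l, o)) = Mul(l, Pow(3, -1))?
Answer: -573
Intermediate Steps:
Function('L')(l, o) = Add(-4, Mul(Rational(1, 3), l)) (Function('L')(l, o) = Add(-4, Mul(l, Pow(3, -1))) = Add(-4, Mul(l, Rational(1, 3))) = Add(-4, Mul(Rational(1, 3), l)))
Function('Q')(E) = Add(-4, Mul(2, Pow(E, 2)), Mul(Rational(1, 3), E)) (Function('Q')(E) = Add(Add(Pow(E, 2), Mul(E, E)), Add(-4, Mul(Rational(1, 3), E))) = Add(Add(Pow(E, 2), Pow(E, 2)), Add(-4, Mul(Rational(1, 3), E))) = Add(Mul(2, Pow(E, 2)), Add(-4, Mul(Rational(1, 3), E))) = Add(-4, Mul(2, Pow(E, 2)), Mul(Rational(1, 3), E)))
Function('q')(W, S) = Add(Pow(W, 2), Mul(Rational(133, 3), S)) (Function('q')(W, S) = Add(Mul(W, W), Mul(Add(-4, Mul(2, Pow(-5, 2)), Mul(Rational(1, 3), -5)), S)) = Add(Pow(W, 2), Mul(Add(-4, Mul(2, 25), Rational(-5, 3)), S)) = Add(Pow(W, 2), Mul(Add(-4, 50, Rational(-5, 3)), S)) = Add(Pow(W, 2), Mul(Rational(133, 3), S)))
Mul(Function('q')(-15, -18), 1) = Mul(Add(Pow(-15, 2), Mul(Rational(133, 3), -18)), 1) = Mul(Add(225, -798), 1) = Mul(-573, 1) = -573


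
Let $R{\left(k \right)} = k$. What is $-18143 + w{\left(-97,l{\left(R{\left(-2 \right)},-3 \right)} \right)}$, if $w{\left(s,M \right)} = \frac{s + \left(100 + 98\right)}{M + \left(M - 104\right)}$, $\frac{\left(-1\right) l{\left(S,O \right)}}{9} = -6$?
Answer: $- \frac{72471}{4} \approx -18118.0$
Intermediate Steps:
$l{\left(S,O \right)} = 54$ ($l{\left(S,O \right)} = \left(-9\right) \left(-6\right) = 54$)
$w{\left(s,M \right)} = \frac{198 + s}{-104 + 2 M}$ ($w{\left(s,M \right)} = \frac{s + 198}{M + \left(M - 104\right)} = \frac{198 + s}{M + \left(-104 + M\right)} = \frac{198 + s}{-104 + 2 M}$)
$-18143 + w{\left(-97,l{\left(R{\left(-2 \right)},-3 \right)} \right)} = -18143 + \frac{198 - 97}{2 \left(-52 + 54\right)} = -18143 + \frac{1}{2} \cdot \frac{1}{2} \cdot 101 = -18143 + \frac{101}{4} = - \frac{72471}{4}$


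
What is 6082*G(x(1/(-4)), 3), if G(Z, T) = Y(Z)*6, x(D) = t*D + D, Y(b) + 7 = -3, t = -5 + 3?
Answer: -364920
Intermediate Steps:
t = -2
Y(b) = -10 (Y(b) = -7 - 3 = -10)
x(D) = -D (x(D) = -2*D + D = -D)
G(Z, T) = -60 (G(Z, T) = -10*6 = -60)
6082*G(x(1/(-4)), 3) = 6082*(-60) = -364920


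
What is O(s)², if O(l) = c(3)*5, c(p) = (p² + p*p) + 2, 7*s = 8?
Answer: 10000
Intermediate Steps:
s = 8/7 (s = (⅐)*8 = 8/7 ≈ 1.1429)
c(p) = 2 + 2*p² (c(p) = (p² + p²) + 2 = 2*p² + 2 = 2 + 2*p²)
O(l) = 100 (O(l) = (2 + 2*3²)*5 = (2 + 2*9)*5 = (2 + 18)*5 = 20*5 = 100)
O(s)² = 100² = 10000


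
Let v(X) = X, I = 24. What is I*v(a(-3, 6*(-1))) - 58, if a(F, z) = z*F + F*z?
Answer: 806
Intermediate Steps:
a(F, z) = 2*F*z (a(F, z) = F*z + F*z = 2*F*z)
I*v(a(-3, 6*(-1))) - 58 = 24*(2*(-3)*(6*(-1))) - 58 = 24*(2*(-3)*(-6)) - 58 = 24*36 - 58 = 864 - 58 = 806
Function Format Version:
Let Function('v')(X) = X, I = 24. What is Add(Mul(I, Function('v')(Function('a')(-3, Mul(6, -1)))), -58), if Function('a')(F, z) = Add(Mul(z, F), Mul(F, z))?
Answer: 806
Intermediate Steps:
Function('a')(F, z) = Mul(2, F, z) (Function('a')(F, z) = Add(Mul(F, z), Mul(F, z)) = Mul(2, F, z))
Add(Mul(I, Function('v')(Function('a')(-3, Mul(6, -1)))), -58) = Add(Mul(24, Mul(2, -3, Mul(6, -1))), -58) = Add(Mul(24, Mul(2, -3, -6)), -58) = Add(Mul(24, 36), -58) = Add(864, -58) = 806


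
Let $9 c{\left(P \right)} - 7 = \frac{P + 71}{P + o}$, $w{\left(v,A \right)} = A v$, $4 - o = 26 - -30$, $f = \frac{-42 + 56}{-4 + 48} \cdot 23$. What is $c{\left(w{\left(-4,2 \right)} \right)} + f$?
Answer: $\frac{15799}{1980} \approx 7.9793$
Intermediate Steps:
$f = \frac{161}{22}$ ($f = \frac{14}{44} \cdot 23 = 14 \cdot \frac{1}{44} \cdot 23 = \frac{7}{22} \cdot 23 = \frac{161}{22} \approx 7.3182$)
$o = -52$ ($o = 4 - \left(26 - -30\right) = 4 - \left(26 + 30\right) = 4 - 56 = -52$)
$c{\left(P \right)} = \frac{7}{9} + \frac{71 + P}{9 \left(-52 + P\right)}$ ($c{\left(P \right)} = \frac{7}{9} + \frac{\left(P + 71\right) \frac{1}{P - 52}}{9} = \frac{7}{9} + \frac{\left(71 + P\right) \frac{1}{-52 + P}}{9} = \frac{7}{9} + \frac{\frac{1}{-52 + P} \left(71 + P\right)}{9} = \frac{7}{9} + \frac{71 + P}{9 \left(-52 + P\right)}$)
$c{\left(w{\left(-4,2 \right)} \right)} + f = \frac{-293 + 8 \cdot 2 \left(-4\right)}{9 \left(-52 + 2 \left(-4\right)\right)} + \frac{161}{22} = \frac{-293 + 8 \left(-8\right)}{9 \left(-52 - 8\right)} + \frac{161}{22} = \frac{-293 - 64}{9 \left(-60\right)} + \frac{161}{22} = \frac{1}{9} \left(- \frac{1}{60}\right) \left(-357\right) + \frac{161}{22} = \frac{119}{180} + \frac{161}{22} = \frac{15799}{1980}$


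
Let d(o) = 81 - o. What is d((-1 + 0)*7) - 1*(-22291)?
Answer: 22379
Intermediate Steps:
d((-1 + 0)*7) - 1*(-22291) = (81 - (-1 + 0)*7) - 1*(-22291) = (81 - (-1)*7) + 22291 = (81 - 1*(-7)) + 22291 = (81 + 7) + 22291 = 88 + 22291 = 22379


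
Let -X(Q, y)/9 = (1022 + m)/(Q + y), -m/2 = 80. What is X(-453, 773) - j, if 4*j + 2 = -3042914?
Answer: 121712761/160 ≈ 7.6071e+5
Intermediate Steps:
m = -160 (m = -2*80 = -160)
X(Q, y) = -7758/(Q + y) (X(Q, y) = -9*(1022 - 160)/(Q + y) = -7758/(Q + y))
j = -760729 (j = -1/2 + (1/4)*(-3042914) = -1/2 - 1521457/2 = -760729)
X(-453, 773) - j = -7758/(-453 + 773) - 1*(-760729) = -7758/320 + 760729 = -7758*1/320 + 760729 = -3879/160 + 760729 = 121712761/160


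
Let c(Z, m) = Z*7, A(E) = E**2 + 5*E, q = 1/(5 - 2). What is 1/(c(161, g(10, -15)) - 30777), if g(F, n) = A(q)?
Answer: -1/29650 ≈ -3.3727e-5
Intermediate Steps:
q = 1/3 ≈ 0.33333
g(F, n) = 16/9 (g(F, n) = (5 + 1/3)/3 = (1/3)*(16/3) = 16/9)
c(Z, m) = 7*Z
1/(c(161, g(10, -15)) - 30777) = 1/(7*161 - 30777) = 1/(1127 - 30777) = 1/(-29650) = -1/29650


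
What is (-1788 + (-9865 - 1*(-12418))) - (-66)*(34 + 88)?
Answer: 8817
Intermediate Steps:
(-1788 + (-9865 - 1*(-12418))) - (-66)*(34 + 88) = (-1788 + (-9865 + 12418)) - (-66)*122 = (-1788 + 2553) - 1*(-8052) = 765 + 8052 = 8817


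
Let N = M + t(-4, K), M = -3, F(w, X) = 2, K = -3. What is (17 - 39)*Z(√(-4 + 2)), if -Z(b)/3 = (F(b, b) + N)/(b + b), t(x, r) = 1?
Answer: 0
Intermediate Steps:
N = -2 (N = -3 + 1 = -2)
Z(b) = 0 (Z(b) = -3*(2 - 2)/(b + b) = -0/(2*b) = -0*1/(2*b) = -3*0 = 0)
(17 - 39)*Z(√(-4 + 2)) = (17 - 39)*0 = -22*0 = 0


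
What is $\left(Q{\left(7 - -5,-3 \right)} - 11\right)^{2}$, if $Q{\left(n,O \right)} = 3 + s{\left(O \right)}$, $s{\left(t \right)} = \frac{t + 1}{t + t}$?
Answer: $\frac{529}{9} \approx 58.778$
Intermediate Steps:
$s{\left(t \right)} = \frac{1 + t}{2 t}$
$Q{\left(n,O \right)} = 3 + \frac{1 + O}{2 O}$
$\left(Q{\left(7 - -5,-3 \right)} - 11\right)^{2} = \left(\frac{1 + 7 \left(-3\right)}{2 \left(-3\right)} - 11\right)^{2} = \left(\frac{1}{2} \left(- \frac{1}{3}\right) \left(1 - 21\right) - 11\right)^{2} = \left(\frac{1}{2} \left(- \frac{1}{3}\right) \left(-20\right) - 11\right)^{2} = \left(\frac{10}{3} - 11\right)^{2} = \left(- \frac{23}{3}\right)^{2} = \frac{529}{9}$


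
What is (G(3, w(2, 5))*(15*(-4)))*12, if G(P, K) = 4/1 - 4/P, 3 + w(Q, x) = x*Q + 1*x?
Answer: -1920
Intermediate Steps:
w(Q, x) = -3 + x + Q*x (w(Q, x) = -3 + (x*Q + 1*x) = -3 + (Q*x + x) = -3 + (x + Q*x) = -3 + x + Q*x)
G(P, K) = 4 - 4/P (G(P, K) = 4*1 - 4/P = 4 - 4/P)
(G(3, w(2, 5))*(15*(-4)))*12 = ((4 - 4/3)*(15*(-4)))*12 = ((4 - 4*⅓)*(-60))*12 = ((4 - 4/3)*(-60))*12 = ((8/3)*(-60))*12 = -160*12 = -1920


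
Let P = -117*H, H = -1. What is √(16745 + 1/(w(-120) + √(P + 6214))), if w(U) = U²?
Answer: √(16745 + 1/(14400 + √6331)) ≈ 129.40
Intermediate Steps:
P = 117 (P = -117*(-1) = 117)
√(16745 + 1/(w(-120) + √(P + 6214))) = √(16745 + 1/((-120)² + √(117 + 6214))) = √(16745 + 1/(14400 + √6331))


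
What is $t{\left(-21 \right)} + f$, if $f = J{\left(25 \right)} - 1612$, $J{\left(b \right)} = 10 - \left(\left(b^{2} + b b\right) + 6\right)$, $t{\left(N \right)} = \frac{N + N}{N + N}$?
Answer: $-2857$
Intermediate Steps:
$t{\left(N \right)} = 1$ ($t{\left(N \right)} = \frac{2 N}{2 N} = 2 N \frac{1}{2 N} = 1$)
$J{\left(b \right)} = 4 - 2 b^{2}$ ($J{\left(b \right)} = 10 - \left(\left(b^{2} + b^{2}\right) + 6\right) = 10 - \left(2 b^{2} + 6\right) = 10 - \left(6 + 2 b^{2}\right) = 4 - 2 b^{2}$)
$f = -2858$ ($f = \left(4 - 2 \cdot 25^{2}\right) - 1612 = \left(4 - 1250\right) - 1612 = -1246 - 1612 = -2858$)
$t{\left(-21 \right)} + f = 1 - 2858 = -2857$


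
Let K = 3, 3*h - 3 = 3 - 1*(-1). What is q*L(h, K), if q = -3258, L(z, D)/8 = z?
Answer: -60816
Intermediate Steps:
h = 7/3 (h = 1 + (3 - 1*(-1))/3 = 1 + (3 + 1)/3 = 1 + (⅓)*4 = 1 + 4/3 = 7/3 ≈ 2.3333)
L(z, D) = 8*z
q*L(h, K) = -26064*7/3 = -3258*56/3 = -60816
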